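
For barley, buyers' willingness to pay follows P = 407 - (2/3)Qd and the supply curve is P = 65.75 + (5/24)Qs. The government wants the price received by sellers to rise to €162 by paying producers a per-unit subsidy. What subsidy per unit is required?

Required subsidy s = €63 per unit

At a seller price of 162, quantity supplied is -315.6 + 4.8·162 = 462.
Buyers absorb 462 only when they pay Pb = 407 − (2/3)·462 = 99.
s = Ps − Pb = 162 − 99 = 63.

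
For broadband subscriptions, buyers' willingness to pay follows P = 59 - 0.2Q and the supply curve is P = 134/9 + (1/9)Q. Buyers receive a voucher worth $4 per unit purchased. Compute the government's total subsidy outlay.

Pre-subsidy: 59 - 0.2Q = 134/9 + (1/9)Q gives Q* = 1985/14 and P* = 429/14.
With the rebate, buyers effectively pay Pb = Ps − 4, where Ps is the price sellers receive.
On the curves, Pb = 59 - 0.2Q and Ps = 134/9 + (1/9)Q; the wedge Ps − Pb = 4 gives 134/9 + (1/9)Q − (59 - 0.2Q) = 4, so Q' = 2165/14.
Then Pb = 59 − 0.2·(2165/14) = 393/14 and Ps = 134/9 + (1/9)·(2165/14) = 449/14.
Government outlay = subsidy × quantity = 4 × 2165/14 = 4330/7.

Government cost = 4330/7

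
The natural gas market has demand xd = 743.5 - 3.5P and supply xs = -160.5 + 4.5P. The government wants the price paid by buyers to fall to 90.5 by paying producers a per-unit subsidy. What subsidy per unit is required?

At a buyer price of 90.5, quantity demanded is 743.5 − 3.5·90.5 = 426.75.
Sellers supply 426.75 only when they receive Ps with -160.5 + 4.5·Ps = 426.75, i.e. Ps = 130.5.
s = Ps − Pb = 130.5 − 90.5 = 40.

Required subsidy s = 40 per unit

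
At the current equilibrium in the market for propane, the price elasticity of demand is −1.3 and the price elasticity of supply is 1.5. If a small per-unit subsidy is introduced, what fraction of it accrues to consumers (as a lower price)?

Consumer share = 15/28

For a small subsidy around the equilibrium, the benefit split depends on the relative slopes, which at a point are proportional to the elasticities.
Buyer share = εs/(εs + |εd|) = 1.5/(1.5 + 1.3) = 15/28; seller share = |εd|/(εs + |εd|) = 13/28.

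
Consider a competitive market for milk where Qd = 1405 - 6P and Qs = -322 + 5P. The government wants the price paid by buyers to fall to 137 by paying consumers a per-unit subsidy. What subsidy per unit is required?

Required subsidy s = 44 per unit

At a buyer price of 137, quantity demanded is 1405 − 6·137 = 583.
Sellers supply 583 only when they receive Ps with -322 + 5·Ps = 583, i.e. Ps = 181.
s = Ps − Pb = 181 − 137 = 44.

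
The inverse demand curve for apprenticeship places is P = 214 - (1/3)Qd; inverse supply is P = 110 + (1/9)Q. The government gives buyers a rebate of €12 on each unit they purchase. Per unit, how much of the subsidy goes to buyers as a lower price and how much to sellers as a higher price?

Buyers gain €9 per unit; sellers gain €3 per unit

Pre-subsidy: 214 - (1/3)Q = 110 + (1/9)Q gives Q* = 234 and P* = 136.
With the rebate, buyers effectively pay Pb = Ps − 12, where Ps is the price sellers receive.
On the curves, Pb = 214 - (1/3)Q and Ps = 110 + (1/9)Q; the wedge Ps − Pb = 12 gives 110 + (1/9)Q − (214 - (1/3)Q) = 12, so Q' = 261.
Then Pb = 214 − (1/3)·261 = 127 and Ps = 110 + (1/9)·261 = 139.
Buyers' price falls by P* − Pb = 136 − 127 = 9; sellers' price rises by Ps − P* = 139 − 136 = 3.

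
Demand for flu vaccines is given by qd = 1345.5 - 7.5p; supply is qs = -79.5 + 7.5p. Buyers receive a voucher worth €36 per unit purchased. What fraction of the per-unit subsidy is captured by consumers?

Pre-subsidy: 1345.5 - 7.5p = -79.5 + 7.5p gives p* = 95, q* = 633.
With the rebate, buyers effectively pay pb = ps − 36, where ps is the price sellers receive.
Demand in terms of ps becomes qd = 1345.5 − 7.5(ps − 36) = 1615.5 - 7.5ps. Setting this equal to supply: 1615.5 - 7.5ps = -79.5 + 7.5ps, so ps = 113.
Buyers pay pb = 113 − 36 = 77; q' = -79.5 + 7.5·113 = 768.
Buyers' price falls by p* − pb = 95 − 77 = 18; sellers' price rises by ps − p* = 113 − 95 = 18.
So consumers capture 18/36 = 0.5 of each unit of subsidy.

Consumer share = 0.5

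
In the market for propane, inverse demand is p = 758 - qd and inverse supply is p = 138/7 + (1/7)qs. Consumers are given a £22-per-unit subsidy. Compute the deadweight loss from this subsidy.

Deadweight loss = £211.75

Pre-subsidy: 758 - q = 138/7 + (1/7)q gives q* = 646 and p* = 112.
With the rebate, buyers effectively pay pb = ps − 22, where ps is the price sellers receive.
On the curves, pb = 758 - q and ps = 138/7 + (1/7)q; the wedge ps − pb = 22 gives 138/7 + (1/7)q − (758 - q) = 22, so q' = 665.25.
Then pb = 758 − 1·665.25 = 92.75 and ps = 138/7 + (1/7)·665.25 = 114.75.
The subsidy expands output by 665.25 − 646 = 19.25 past the efficient level; on those units the gap between marginal cost and willingness to pay runs from 0 up to 22.
DWL = ½ × 22 × 19.25 = 211.75.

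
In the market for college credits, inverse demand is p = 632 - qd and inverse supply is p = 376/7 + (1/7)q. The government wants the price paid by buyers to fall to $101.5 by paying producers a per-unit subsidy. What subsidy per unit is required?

At a buyer price of 101.5, quantity demanded is 632 − 1·101.5 = 530.5.
Sellers supply 530.5 only when they receive ps = 376/7 + (1/7)·530.5 = 129.5.
s = ps − pb = 129.5 − 101.5 = 28.

Required subsidy s = $28 per unit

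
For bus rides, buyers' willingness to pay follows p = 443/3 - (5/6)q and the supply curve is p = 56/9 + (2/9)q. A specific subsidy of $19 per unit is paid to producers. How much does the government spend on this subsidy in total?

Pre-subsidy: 443/3 - (5/6)q = 56/9 + (2/9)q gives q* = 134 and p* = 36.
With the subsidy, sellers receive ps = pb + 19 for each unit, where pb is the price buyers pay.
On the curves, pb = 443/3 - (5/6)q and ps = 56/9 + (2/9)q; the wedge ps − pb = 19 gives 56/9 + (2/9)q − (443/3 - (5/6)q) = 19, so q' = 152.
Then pb = 443/3 − (5/6)·152 = 21 and ps = 56/9 + (2/9)·152 = 40.
Government outlay = subsidy × quantity = 19 × 152 = 2888.

Government cost = $2888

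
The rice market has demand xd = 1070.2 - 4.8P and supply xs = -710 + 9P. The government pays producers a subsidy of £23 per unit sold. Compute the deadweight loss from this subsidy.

Pre-subsidy: 1070.2 - 4.8P = -710 + 9P gives P* = 129, x* = 451.
With the subsidy, sellers receive Ps = Pb + 23 for each unit, where Pb is the price buyers pay.
Supply in terms of Pb becomes xs = -710 + 9(Pb + 23) = -503 + 9Pb. Setting this equal to demand: 1070.2 - 4.8Pb = -503 + 9Pb, so Pb = 114.
Sellers receive Ps = 114 + 23 = 137; x' = 1070.2 − 4.8·114 = 523.
The subsidy expands output by 523 − 451 = 72 past the efficient level; on those units the gap between marginal cost and willingness to pay runs from 0 up to 23.
DWL = ½ × 23 × 72 = 828.

Deadweight loss = £828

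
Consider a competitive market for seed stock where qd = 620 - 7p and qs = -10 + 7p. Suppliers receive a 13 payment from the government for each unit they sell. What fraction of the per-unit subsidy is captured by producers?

Pre-subsidy: 620 - 7p = -10 + 7p gives p* = 45, q* = 305.
With the subsidy, sellers receive ps = pb + 13 for each unit, where pb is the price buyers pay.
Supply in terms of pb becomes qs = -10 + 7(pb + 13) = 81 + 7pb. Setting this equal to demand: 620 - 7pb = 81 + 7pb, so pb = 38.5.
Sellers receive ps = 38.5 + 13 = 51.5; q' = 620 − 7·38.5 = 350.5.
Buyers' price falls by p* − pb = 45 − 38.5 = 6.5; sellers' price rises by ps − p* = 51.5 − 45 = 6.5.
So producers capture 6.5/13 = 0.5 of each unit of subsidy.

Producer share = 0.5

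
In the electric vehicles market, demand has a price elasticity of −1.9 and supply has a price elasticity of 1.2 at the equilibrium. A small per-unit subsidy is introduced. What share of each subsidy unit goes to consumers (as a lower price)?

Consumer share = 12/31

For a small subsidy around the equilibrium, the benefit split depends on the relative slopes, which at a point are proportional to the elasticities.
Buyer share = εs/(εs + |εd|) = 1.2/(1.2 + 1.9) = 12/31; seller share = |εd|/(εs + |εd|) = 19/31.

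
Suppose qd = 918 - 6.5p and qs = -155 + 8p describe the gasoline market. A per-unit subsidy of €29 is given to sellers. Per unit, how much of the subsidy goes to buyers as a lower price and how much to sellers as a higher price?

Pre-subsidy: 918 - 6.5p = -155 + 8p gives p* = 74, q* = 437.
With the subsidy, sellers receive ps = pb + 29 for each unit, where pb is the price buyers pay.
Supply in terms of pb becomes qs = -155 + 8(pb + 29) = 77 + 8pb. Setting this equal to demand: 918 - 6.5pb = 77 + 8pb, so pb = 58.
Sellers receive ps = 58 + 29 = 87; q' = 918 − 6.5·58 = 541.
Buyers' price falls by p* − pb = 74 − 58 = 16; sellers' price rises by ps − p* = 87 − 74 = 13.

Buyers gain €16 per unit; sellers gain €13 per unit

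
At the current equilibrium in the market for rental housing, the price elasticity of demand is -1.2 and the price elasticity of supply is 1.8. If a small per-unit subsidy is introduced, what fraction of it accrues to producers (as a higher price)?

Producer share = 0.4

For a small subsidy around the equilibrium, the benefit split depends on the relative slopes, which at a point are proportional to the elasticities.
Buyer share = εs/(εs + |εd|) = 1.8/(1.8 + 1.2) = 0.6; seller share = |εd|/(εs + |εd|) = 0.4.
So producers capture 0.4 of the subsidy.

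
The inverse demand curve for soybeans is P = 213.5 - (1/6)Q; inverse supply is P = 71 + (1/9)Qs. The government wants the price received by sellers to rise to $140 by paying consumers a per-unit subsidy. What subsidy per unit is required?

Required subsidy s = $30 per unit

At a seller price of 140, quantity supplied is -639 + 9·140 = 621.
Buyers absorb 621 only when they pay Pb = 213.5 − (1/6)·621 = 110.
s = Ps − Pb = 140 − 110 = 30.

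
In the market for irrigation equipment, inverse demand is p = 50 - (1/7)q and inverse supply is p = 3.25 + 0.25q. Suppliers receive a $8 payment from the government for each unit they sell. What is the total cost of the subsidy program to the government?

Pre-subsidy: 50 - (1/7)q = 3.25 + 0.25q gives q* = 119 and p* = 33.
With the subsidy, sellers receive ps = pb + 8 for each unit, where pb is the price buyers pay.
On the curves, pb = 50 - (1/7)q and ps = 3.25 + 0.25q; the wedge ps − pb = 8 gives 3.25 + 0.25q − (50 - (1/7)q) = 8, so q' = 1533/11.
Then pb = 50 − (1/7)·(1533/11) = 331/11 and ps = 3.25 + 0.25·(1533/11) = 419/11.
Government outlay = subsidy × quantity = 8 × 1533/11 = 12264/11.

Government cost = 12264/11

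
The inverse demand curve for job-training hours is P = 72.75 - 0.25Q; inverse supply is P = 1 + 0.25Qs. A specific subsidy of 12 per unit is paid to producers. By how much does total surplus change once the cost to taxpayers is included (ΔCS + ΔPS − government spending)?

Net change in total surplus = -144

Pre-subsidy: 72.75 - 0.25Q = 1 + 0.25Q gives Q* = 143.5 and P* = 36.875.
With the subsidy, sellers receive Ps = Pb + 12 for each unit, where Pb is the price buyers pay.
On the curves, Pb = 72.75 - 0.25Q and Ps = 1 + 0.25Q; the wedge Ps − Pb = 12 gives 1 + 0.25Q − (72.75 - 0.25Q) = 12, so Q' = 167.5.
Then Pb = 72.75 − 0.25·167.5 = 30.875 and Ps = 1 + 0.25·167.5 = 42.875.
ΔCS = ½(143.5 + 167.5)(36.875 − 30.875) = 933; ΔPS = ½(143.5 + 167.5)(42.875 − 36.875) = 933.
Government spending = 12 × 167.5 = 2010.
Net change = 933 + 933 − 2010 = -144. The loss equals the DWL triangle ½·12·24.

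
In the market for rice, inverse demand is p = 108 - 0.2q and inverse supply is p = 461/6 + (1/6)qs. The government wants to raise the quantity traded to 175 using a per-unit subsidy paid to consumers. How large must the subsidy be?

Required subsidy s = 33 per unit

At q = 175, from the demand curve buyers pay pb = 108 − 0.2·175 = 73; from the supply curve sellers need ps = 461/6 + (1/6)·175 = 106.
The subsidy must fill the gap: s = ps − pb = 106 − 73 = 33.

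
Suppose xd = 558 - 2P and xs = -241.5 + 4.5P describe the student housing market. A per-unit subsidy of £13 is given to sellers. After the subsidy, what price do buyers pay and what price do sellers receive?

Buyers pay £114; sellers receive £127

Pre-subsidy: 558 - 2P = -241.5 + 4.5P gives P* = 123, x* = 312.
With the subsidy, sellers receive Ps = Pb + 13 for each unit, where Pb is the price buyers pay.
Supply in terms of Pb becomes xs = -241.5 + 4.5(Pb + 13) = -183 + 4.5Pb. Setting this equal to demand: 558 - 2Pb = -183 + 4.5Pb, so Pb = 114.
Sellers receive Ps = 114 + 13 = 127; x' = 558 − 2·114 = 330.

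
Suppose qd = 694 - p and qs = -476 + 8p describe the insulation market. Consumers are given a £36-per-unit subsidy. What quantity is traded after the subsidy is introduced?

q' = 596

Pre-subsidy: 694 - p = -476 + 8p gives p* = 130, q* = 564.
With the rebate, buyers effectively pay pb = ps − 36, where ps is the price sellers receive.
Demand in terms of ps becomes qd = 694 − 1(ps − 36) = 730 - ps. Setting this equal to supply: 730 - ps = -476 + 8ps, so ps = 134.
Buyers pay pb = 134 − 36 = 98; q' = -476 + 8·134 = 596.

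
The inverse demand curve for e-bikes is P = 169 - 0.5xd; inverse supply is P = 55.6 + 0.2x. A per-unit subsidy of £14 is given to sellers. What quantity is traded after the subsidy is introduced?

Pre-subsidy: 169 - 0.5x = 55.6 + 0.2x gives x* = 162 and P* = 88.
With the subsidy, sellers receive Ps = Pb + 14 for each unit, where Pb is the price buyers pay.
On the curves, Pb = 169 - 0.5x and Ps = 55.6 + 0.2x; the wedge Ps − Pb = 14 gives 55.6 + 0.2x − (169 - 0.5x) = 14, so x' = 182.
Then Pb = 169 − 0.5·182 = 78 and Ps = 55.6 + 0.2·182 = 92.

x' = 182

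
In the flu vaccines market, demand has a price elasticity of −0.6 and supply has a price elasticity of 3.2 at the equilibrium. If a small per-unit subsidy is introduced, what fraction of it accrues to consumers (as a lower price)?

Consumer share = 16/19

For a small subsidy around the equilibrium, the benefit split depends on the relative slopes, which at a point are proportional to the elasticities.
Buyer share = εs/(εs + |εd|) = 3.2/(3.2 + 0.6) = 16/19; seller share = |εd|/(εs + |εd|) = 3/19.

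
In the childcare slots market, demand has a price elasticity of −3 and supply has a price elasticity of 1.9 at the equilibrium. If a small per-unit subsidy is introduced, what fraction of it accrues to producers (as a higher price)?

For a small subsidy around the equilibrium, the benefit split depends on the relative slopes, which at a point are proportional to the elasticities.
Buyer share = εs/(εs + |εd|) = 1.9/(1.9 + 3) = 19/49; seller share = |εd|/(εs + |εd|) = 30/49.
So producers capture 30/49 of the subsidy.

Producer share = 30/49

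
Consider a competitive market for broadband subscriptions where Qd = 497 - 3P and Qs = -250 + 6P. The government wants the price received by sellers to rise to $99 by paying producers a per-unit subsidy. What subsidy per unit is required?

Required subsidy s = $48 per unit

At a seller price of 99, quantity supplied is -250 + 6·99 = 344.
Buyers absorb 344 only when they pay Pb with 497 − 3·Pb = 344, i.e. Pb = 51.
s = Ps − Pb = 99 − 51 = 48.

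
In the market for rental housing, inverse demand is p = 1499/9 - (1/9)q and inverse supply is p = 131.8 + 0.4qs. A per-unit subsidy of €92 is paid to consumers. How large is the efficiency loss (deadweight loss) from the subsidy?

Deadweight loss = €8280

Pre-subsidy: 1499/9 - (1/9)q = 131.8 + 0.4q gives q* = 68 and p* = 159.
With the rebate, buyers effectively pay pb = ps − 92, where ps is the price sellers receive.
On the curves, pb = 1499/9 - (1/9)q and ps = 131.8 + 0.4q; the wedge ps − pb = 92 gives 131.8 + 0.4q − (1499/9 - (1/9)q) = 92, so q' = 248.
Then pb = 1499/9 − (1/9)·248 = 139 and ps = 131.8 + 0.4·248 = 231.
The subsidy expands output by 248 − 68 = 180 past the efficient level; on those units the gap between marginal cost and willingness to pay runs from 0 up to 92.
DWL = ½ × 92 × 180 = 8280.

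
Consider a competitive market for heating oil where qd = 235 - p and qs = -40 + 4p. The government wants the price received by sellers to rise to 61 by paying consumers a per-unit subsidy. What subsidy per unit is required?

Required subsidy s = 30 per unit

At a seller price of 61, quantity supplied is -40 + 4·61 = 204.
Buyers absorb 204 only when they pay pb with 235 − 1·pb = 204, i.e. pb = 31.
s = ps − pb = 61 − 31 = 30.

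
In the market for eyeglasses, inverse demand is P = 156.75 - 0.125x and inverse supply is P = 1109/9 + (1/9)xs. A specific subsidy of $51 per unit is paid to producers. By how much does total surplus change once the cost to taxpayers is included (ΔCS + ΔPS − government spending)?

Net change in total surplus = -$5508

Pre-subsidy: 156.75 - 0.125x = 1109/9 + (1/9)x gives x* = 142 and P* = 139.
With the subsidy, sellers receive Ps = Pb + 51 for each unit, where Pb is the price buyers pay.
On the curves, Pb = 156.75 - 0.125x and Ps = 1109/9 + (1/9)x; the wedge Ps − Pb = 51 gives 1109/9 + (1/9)x − (156.75 - 0.125x) = 51, so x' = 358.
Then Pb = 156.75 − 0.125·358 = 112 and Ps = 1109/9 + (1/9)·358 = 163.
ΔCS = ½(142 + 358)(139 − 112) = 6750; ΔPS = ½(142 + 358)(163 − 139) = 6000.
Government spending = 51 × 358 = 18258.
Net change = 6750 + 6000 − 18258 = -5508. The loss equals the DWL triangle ½·51·216.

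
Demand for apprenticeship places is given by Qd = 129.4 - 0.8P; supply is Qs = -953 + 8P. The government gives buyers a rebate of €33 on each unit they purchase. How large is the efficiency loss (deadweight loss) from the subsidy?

Pre-subsidy: 129.4 - 0.8P = -953 + 8P gives P* = 123, Q* = 31.
With the rebate, buyers effectively pay Pb = Ps − 33, where Ps is the price sellers receive.
Demand in terms of Ps becomes Qd = 129.4 − 0.8(Ps − 33) = 155.8 - 0.8Ps. Setting this equal to supply: 155.8 - 0.8Ps = -953 + 8Ps, so Ps = 126.
Buyers pay Pb = 126 − 33 = 93; Q' = -953 + 8·126 = 55.
The subsidy expands output by 55 − 31 = 24 past the efficient level; on those units the gap between marginal cost and willingness to pay runs from 0 up to 33.
DWL = ½ × 33 × 24 = 396.

Deadweight loss = €396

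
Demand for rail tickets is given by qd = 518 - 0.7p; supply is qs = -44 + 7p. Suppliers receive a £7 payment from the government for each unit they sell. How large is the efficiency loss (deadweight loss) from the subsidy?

Pre-subsidy: 518 - 0.7p = -44 + 7p gives p* = 5620/77, q* = 5136/11.
With the subsidy, sellers receive ps = pb + 7 for each unit, where pb is the price buyers pay.
Supply in terms of pb becomes qs = -44 + 7(pb + 7) = 5 + 7pb. Setting this equal to demand: 518 - 0.7pb = 5 + 7pb, so pb = 5130/77.
Sellers receive ps = 5130/77 + 7 = 5669/77; q' = 518 − 0.7·(5130/77) = 5185/11.
The subsidy expands output by 5185/11 − 5136/11 = 49/11 past the efficient level; on those units the gap between marginal cost and willingness to pay runs from 0 up to 7.
DWL = ½ × 7 × 49/11 = 343/22.

Deadweight loss = 343/22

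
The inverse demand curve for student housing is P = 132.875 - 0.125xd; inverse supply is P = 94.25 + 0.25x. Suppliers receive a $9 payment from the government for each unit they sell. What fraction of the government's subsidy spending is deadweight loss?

DWL / government spending = 12/127

Pre-subsidy: 132.875 - 0.125x = 94.25 + 0.25x gives x* = 103 and P* = 120.
With the subsidy, sellers receive Ps = Pb + 9 for each unit, where Pb is the price buyers pay.
On the curves, Pb = 132.875 - 0.125x and Ps = 94.25 + 0.25x; the wedge Ps − Pb = 9 gives 94.25 + 0.25x − (132.875 - 0.125x) = 9, so x' = 127.
Then Pb = 132.875 − 0.125·127 = 117 and Ps = 94.25 + 0.25·127 = 126.
ΔCS = ½(103 + 127)(120 − 117) = 345; ΔPS = ½(103 + 127)(126 − 120) = 690.
Government spending = 9 × 127 = 1143.
DWL = ½ × 9 × (127 − 103) = 108; fraction = 108 / 1143 = 12/127.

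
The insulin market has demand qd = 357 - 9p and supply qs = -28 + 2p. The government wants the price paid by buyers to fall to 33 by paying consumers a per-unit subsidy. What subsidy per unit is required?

Required subsidy s = 11 per unit

At a buyer price of 33, quantity demanded is 357 − 9·33 = 60.
Sellers supply 60 only when they receive ps with -28 + 2·ps = 60, i.e. ps = 44.
s = ps − pb = 44 − 33 = 11.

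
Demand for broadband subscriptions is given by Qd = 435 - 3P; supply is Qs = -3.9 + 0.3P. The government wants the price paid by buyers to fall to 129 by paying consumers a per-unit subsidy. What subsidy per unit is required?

Required subsidy s = 44 per unit

At a buyer price of 129, quantity demanded is 435 − 3·129 = 48.
Sellers supply 48 only when they receive Ps with -3.9 + 0.3·Ps = 48, i.e. Ps = 173.
s = Ps − Pb = 173 − 129 = 44.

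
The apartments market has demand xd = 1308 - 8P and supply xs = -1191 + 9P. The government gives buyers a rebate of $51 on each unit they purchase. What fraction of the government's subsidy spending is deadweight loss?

DWL / government spending = 9/29

Pre-subsidy: 1308 - 8P = -1191 + 9P gives P* = 147, x* = 132.
With the rebate, buyers effectively pay Pb = Ps − 51, where Ps is the price sellers receive.
Demand in terms of Ps becomes xd = 1308 − 8(Ps − 51) = 1716 - 8Ps. Setting this equal to supply: 1716 - 8Ps = -1191 + 9Ps, so Ps = 171.
Buyers pay Pb = 171 − 51 = 120; x' = -1191 + 9·171 = 348.
ΔCS = ½(132 + 348)(147 − 120) = 6480; ΔPS = ½(132 + 348)(171 − 147) = 5760.
Government spending = 51 × 348 = 17748.
DWL = ½ × 51 × (348 − 132) = 5508; fraction = 5508 / 17748 = 9/29.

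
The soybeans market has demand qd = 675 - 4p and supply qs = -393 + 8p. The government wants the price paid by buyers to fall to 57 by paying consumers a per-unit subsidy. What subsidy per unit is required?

Required subsidy s = 48 per unit

At a buyer price of 57, quantity demanded is 675 − 4·57 = 447.
Sellers supply 447 only when they receive ps with -393 + 8·ps = 447, i.e. ps = 105.
s = ps − pb = 105 − 57 = 48.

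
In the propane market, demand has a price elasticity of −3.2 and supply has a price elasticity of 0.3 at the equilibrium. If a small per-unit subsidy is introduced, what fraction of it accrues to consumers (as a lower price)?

For a small subsidy around the equilibrium, the benefit split depends on the relative slopes, which at a point are proportional to the elasticities.
Buyer share = εs/(εs + |εd|) = 0.3/(0.3 + 3.2) = 3/35; seller share = |εd|/(εs + |εd|) = 32/35.

Consumer share = 3/35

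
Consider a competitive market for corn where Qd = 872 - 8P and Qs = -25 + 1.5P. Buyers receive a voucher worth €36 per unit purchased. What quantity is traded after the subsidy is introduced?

Pre-subsidy: 872 - 8P = -25 + 1.5P gives P* = 1794/19, Q* = 2216/19.
With the rebate, buyers effectively pay Pb = Ps − 36, where Ps is the price sellers receive.
Demand in terms of Ps becomes Qd = 872 − 8(Ps − 36) = 1160 - 8Ps. Setting this equal to supply: 1160 - 8Ps = -25 + 1.5Ps, so Ps = 2370/19.
Buyers pay Pb = 2370/19 − 36 = 1686/19; Q' = -25 + 1.5·(2370/19) = 3080/19.

Q' = 3080/19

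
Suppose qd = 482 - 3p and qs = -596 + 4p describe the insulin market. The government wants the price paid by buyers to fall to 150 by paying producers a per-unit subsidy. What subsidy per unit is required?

Required subsidy s = 7 per unit

At a buyer price of 150, quantity demanded is 482 − 3·150 = 32.
Sellers supply 32 only when they receive ps with -596 + 4·ps = 32, i.e. ps = 157.
s = ps − pb = 157 − 150 = 7.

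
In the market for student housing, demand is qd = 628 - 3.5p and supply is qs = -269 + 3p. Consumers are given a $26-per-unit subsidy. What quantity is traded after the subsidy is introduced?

Pre-subsidy: 628 - 3.5p = -269 + 3p gives p* = 138, q* = 145.
With the rebate, buyers effectively pay pb = ps − 26, where ps is the price sellers receive.
Demand in terms of ps becomes qd = 628 − 3.5(ps − 26) = 719 - 3.5ps. Setting this equal to supply: 719 - 3.5ps = -269 + 3ps, so ps = 152.
Buyers pay pb = 152 − 26 = 126; q' = -269 + 3·152 = 187.

q' = 187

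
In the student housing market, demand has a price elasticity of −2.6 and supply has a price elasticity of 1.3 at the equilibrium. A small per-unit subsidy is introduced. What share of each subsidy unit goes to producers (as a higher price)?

Producer share = 2/3

For a small subsidy around the equilibrium, the benefit split depends on the relative slopes, which at a point are proportional to the elasticities.
Buyer share = εs/(εs + |εd|) = 1.3/(1.3 + 2.6) = 1/3; seller share = |εd|/(εs + |εd|) = 2/3.
So producers capture 2/3 of the subsidy.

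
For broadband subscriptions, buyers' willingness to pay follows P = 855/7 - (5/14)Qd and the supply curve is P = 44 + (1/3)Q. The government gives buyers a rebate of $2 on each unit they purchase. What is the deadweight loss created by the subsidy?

Deadweight loss = 84/29

Pre-subsidy: 855/7 - (5/14)Q = 44 + (1/3)Q gives Q* = 3282/29 and P* = 2370/29.
With the rebate, buyers effectively pay Pb = Ps − 2, where Ps is the price sellers receive.
On the curves, Pb = 855/7 - (5/14)Q and Ps = 44 + (1/3)Q; the wedge Ps − Pb = 2 gives 44 + (1/3)Q − (855/7 - (5/14)Q) = 2, so Q' = 3366/29.
Then Pb = 855/7 − (5/14)·(3366/29) = 2340/29 and Ps = 44 + (1/3)·(3366/29) = 2398/29.
The subsidy expands output by 3366/29 − 3282/29 = 84/29 past the efficient level; on those units the gap between marginal cost and willingness to pay runs from 0 up to 2.
DWL = ½ × 2 × 84/29 = 84/29.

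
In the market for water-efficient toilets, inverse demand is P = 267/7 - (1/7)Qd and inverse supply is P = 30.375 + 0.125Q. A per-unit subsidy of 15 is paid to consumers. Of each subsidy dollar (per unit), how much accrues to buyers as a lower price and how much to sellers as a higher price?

Buyers gain 8 per unit; sellers gain 7 per unit

Pre-subsidy: 267/7 - (1/7)Q = 30.375 + 0.125Q gives Q* = 29 and P* = 34.
With the rebate, buyers effectively pay Pb = Ps − 15, where Ps is the price sellers receive.
On the curves, Pb = 267/7 - (1/7)Q and Ps = 30.375 + 0.125Q; the wedge Ps − Pb = 15 gives 30.375 + 0.125Q − (267/7 - (1/7)Q) = 15, so Q' = 85.
Then Pb = 267/7 − (1/7)·85 = 26 and Ps = 30.375 + 0.125·85 = 41.
Buyers' price falls by P* − Pb = 34 − 26 = 8; sellers' price rises by Ps − P* = 41 − 34 = 7.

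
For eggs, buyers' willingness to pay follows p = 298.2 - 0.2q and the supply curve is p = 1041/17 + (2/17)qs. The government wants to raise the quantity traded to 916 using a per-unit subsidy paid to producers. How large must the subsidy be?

Required subsidy s = 54 per unit

At q = 916, from the demand curve buyers pay pb = 298.2 − 0.2·916 = 115; from the supply curve sellers need ps = 1041/17 + (2/17)·916 = 169.
The subsidy must fill the gap: s = ps − pb = 169 − 115 = 54.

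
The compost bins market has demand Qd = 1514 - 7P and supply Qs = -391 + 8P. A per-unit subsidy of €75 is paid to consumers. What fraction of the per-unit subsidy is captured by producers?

Pre-subsidy: 1514 - 7P = -391 + 8P gives P* = 127, Q* = 625.
With the rebate, buyers effectively pay Pb = Ps − 75, where Ps is the price sellers receive.
Demand in terms of Ps becomes Qd = 1514 − 7(Ps − 75) = 2039 - 7Ps. Setting this equal to supply: 2039 - 7Ps = -391 + 8Ps, so Ps = 162.
Buyers pay Pb = 162 − 75 = 87; Q' = -391 + 8·162 = 905.
Buyers' price falls by P* − Pb = 127 − 87 = 40; sellers' price rises by Ps − P* = 162 − 127 = 35.
So producers capture 35/75 = 7/15 of each unit of subsidy.

Producer share = 7/15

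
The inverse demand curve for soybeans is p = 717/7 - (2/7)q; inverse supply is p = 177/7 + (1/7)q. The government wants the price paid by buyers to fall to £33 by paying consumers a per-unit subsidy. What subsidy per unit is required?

At a buyer price of 33, quantity demanded is 358.5 − 3.5·33 = 243.
Sellers supply 243 only when they receive ps = 177/7 + (1/7)·243 = 60.
s = ps − pb = 60 − 33 = 27.

Required subsidy s = £27 per unit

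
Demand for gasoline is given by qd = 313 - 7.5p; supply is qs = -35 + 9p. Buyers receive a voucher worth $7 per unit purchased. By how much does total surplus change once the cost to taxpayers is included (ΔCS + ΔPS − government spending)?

Net change in total surplus = -2205/22

Pre-subsidy: 313 - 7.5p = -35 + 9p gives p* = 232/11, q* = 1703/11.
With the rebate, buyers effectively pay pb = ps − 7, where ps is the price sellers receive.
Demand in terms of ps becomes qd = 313 − 7.5(ps − 7) = 365.5 - 7.5ps. Setting this equal to supply: 365.5 - 7.5ps = -35 + 9ps, so ps = 267/11.
Buyers pay pb = 267/11 − 7 = 190/11; q' = -35 + 9·(267/11) = 2018/11.
ΔCS = ½(1703/11 + 2018/11)(232/11 − 190/11) = 78141/121; ΔPS = ½(1703/11 + 2018/11)(267/11 − 232/11) = 130235/242.
Government spending = 7 × 2018/11 = 14126/11.
Net change = 78141/121 + 130235/242 − 14126/11 = -2205/22. The loss equals the DWL triangle ½·7·315/11.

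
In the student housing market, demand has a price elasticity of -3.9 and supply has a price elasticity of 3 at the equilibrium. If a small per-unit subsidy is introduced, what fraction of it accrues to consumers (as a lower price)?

Consumer share = 10/23

For a small subsidy around the equilibrium, the benefit split depends on the relative slopes, which at a point are proportional to the elasticities.
Buyer share = εs/(εs + |εd|) = 3/(3 + 3.9) = 10/23; seller share = |εd|/(εs + |εd|) = 13/23.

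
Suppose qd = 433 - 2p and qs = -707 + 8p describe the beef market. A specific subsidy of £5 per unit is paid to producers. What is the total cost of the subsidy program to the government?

Government cost = £1065

Pre-subsidy: 433 - 2p = -707 + 8p gives p* = 114, q* = 205.
With the subsidy, sellers receive ps = pb + 5 for each unit, where pb is the price buyers pay.
Supply in terms of pb becomes qs = -707 + 8(pb + 5) = -667 + 8pb. Setting this equal to demand: 433 - 2pb = -667 + 8pb, so pb = 110.
Sellers receive ps = 110 + 5 = 115; q' = 433 − 2·110 = 213.
Government outlay = subsidy × quantity = 5 × 213 = 1065.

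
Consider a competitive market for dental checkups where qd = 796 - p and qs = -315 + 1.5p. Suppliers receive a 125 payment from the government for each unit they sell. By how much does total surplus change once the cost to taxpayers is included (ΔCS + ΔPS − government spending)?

Net change in total surplus = -4687.5

Pre-subsidy: 796 - p = -315 + 1.5p gives p* = 444.4, q* = 351.6.
With the subsidy, sellers receive ps = pb + 125 for each unit, where pb is the price buyers pay.
Supply in terms of pb becomes qs = -315 + 1.5(pb + 125) = -127.5 + 1.5pb. Setting this equal to demand: 796 - pb = -127.5 + 1.5pb, so pb = 369.4.
Sellers receive ps = 369.4 + 125 = 494.4; q' = 796 − 1·369.4 = 426.6.
ΔCS = ½(351.6 + 426.6)(444.4 − 369.4) = 29182.5; ΔPS = ½(351.6 + 426.6)(494.4 − 444.4) = 19455.
Government spending = 125 × 426.6 = 53325.
Net change = 29182.5 + 19455 − 53325 = -4687.5. The loss equals the DWL triangle ½·125·75.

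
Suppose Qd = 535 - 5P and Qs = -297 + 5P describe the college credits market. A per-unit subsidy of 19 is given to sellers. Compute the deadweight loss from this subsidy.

Pre-subsidy: 535 - 5P = -297 + 5P gives P* = 83.2, Q* = 119.
With the subsidy, sellers receive Ps = Pb + 19 for each unit, where Pb is the price buyers pay.
Supply in terms of Pb becomes Qs = -297 + 5(Pb + 19) = -202 + 5Pb. Setting this equal to demand: 535 - 5Pb = -202 + 5Pb, so Pb = 73.7.
Sellers receive Ps = 73.7 + 19 = 92.7; Q' = 535 − 5·73.7 = 166.5.
The subsidy expands output by 166.5 − 119 = 47.5 past the efficient level; on those units the gap between marginal cost and willingness to pay runs from 0 up to 19.
DWL = ½ × 19 × 47.5 = 451.25.

Deadweight loss = 451.25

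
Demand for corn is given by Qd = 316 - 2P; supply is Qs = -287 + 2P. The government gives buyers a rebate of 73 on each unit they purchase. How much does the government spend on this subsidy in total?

Government cost = 6387.5

Pre-subsidy: 316 - 2P = -287 + 2P gives P* = 150.75, Q* = 14.5.
With the rebate, buyers effectively pay Pb = Ps − 73, where Ps is the price sellers receive.
Demand in terms of Ps becomes Qd = 316 − 2(Ps − 73) = 462 - 2Ps. Setting this equal to supply: 462 - 2Ps = -287 + 2Ps, so Ps = 187.25.
Buyers pay Pb = 187.25 − 73 = 114.25; Q' = -287 + 2·187.25 = 87.5.
Government outlay = subsidy × quantity = 73 × 87.5 = 6387.5.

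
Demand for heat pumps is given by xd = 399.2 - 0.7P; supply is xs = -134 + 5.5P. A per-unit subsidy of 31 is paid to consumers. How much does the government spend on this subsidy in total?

Government cost = 11105.75

Pre-subsidy: 399.2 - 0.7P = -134 + 5.5P gives P* = 86, x* = 339.
With the rebate, buyers effectively pay Pb = Ps − 31, where Ps is the price sellers receive.
Demand in terms of Ps becomes xd = 399.2 − 0.7(Ps − 31) = 420.9 - 0.7Ps. Setting this equal to supply: 420.9 - 0.7Ps = -134 + 5.5Ps, so Ps = 89.5.
Buyers pay Pb = 89.5 − 31 = 58.5; x' = -134 + 5.5·89.5 = 358.25.
Government outlay = subsidy × quantity = 31 × 358.25 = 11105.75.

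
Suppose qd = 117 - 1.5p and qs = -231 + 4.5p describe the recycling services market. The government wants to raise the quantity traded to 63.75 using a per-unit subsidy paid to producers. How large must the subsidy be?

At q = 63.75, invert demand for the buyer price: pb = (117 − 63.75)/1.5 = 35.5; invert supply for the seller price: ps = (63.75 − (-231))/4.5 = 65.5.
The subsidy must fill the gap: s = ps − pb = 65.5 − 35.5 = 30.

Required subsidy s = 30 per unit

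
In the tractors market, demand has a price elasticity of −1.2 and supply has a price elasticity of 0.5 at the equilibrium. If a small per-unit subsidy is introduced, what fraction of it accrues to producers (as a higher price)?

For a small subsidy around the equilibrium, the benefit split depends on the relative slopes, which at a point are proportional to the elasticities.
Buyer share = εs/(εs + |εd|) = 0.5/(0.5 + 1.2) = 5/17; seller share = |εd|/(εs + |εd|) = 12/17.
So producers capture 12/17 of the subsidy.

Producer share = 12/17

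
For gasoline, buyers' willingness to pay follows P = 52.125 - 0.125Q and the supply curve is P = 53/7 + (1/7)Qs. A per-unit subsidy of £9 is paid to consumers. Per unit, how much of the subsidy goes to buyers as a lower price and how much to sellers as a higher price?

Pre-subsidy: 52.125 - 0.125Q = 53/7 + (1/7)Q gives Q* = 499/3 and P* = 94/3.
With the rebate, buyers effectively pay Pb = Ps − 9, where Ps is the price sellers receive.
On the curves, Pb = 52.125 - 0.125Q and Ps = 53/7 + (1/7)Q; the wedge Ps − Pb = 9 gives 53/7 + (1/7)Q − (52.125 - 0.125Q) = 9, so Q' = 2999/15.
Then Pb = 52.125 − 0.125·(2999/15) = 407/15 and Ps = 53/7 + (1/7)·(2999/15) = 542/15.
Buyers' price falls by P* − Pb = 94/3 − 407/15 = 4.2; sellers' price rises by Ps − P* = 542/15 − 94/3 = 4.8.

Buyers gain £4.2 per unit; sellers gain £4.8 per unit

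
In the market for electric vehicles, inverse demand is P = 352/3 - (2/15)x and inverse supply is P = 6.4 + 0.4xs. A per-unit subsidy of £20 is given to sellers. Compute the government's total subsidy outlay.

Pre-subsidy: 352/3 - (2/15)x = 6.4 + 0.4x gives x* = 208 and P* = 89.6.
With the subsidy, sellers receive Ps = Pb + 20 for each unit, where Pb is the price buyers pay.
On the curves, Pb = 352/3 - (2/15)x and Ps = 6.4 + 0.4x; the wedge Ps − Pb = 20 gives 6.4 + 0.4x − (352/3 - (2/15)x) = 20, so x' = 245.5.
Then Pb = 352/3 − (2/15)·245.5 = 84.6 and Ps = 6.4 + 0.4·245.5 = 104.6.
Government outlay = subsidy × quantity = 20 × 245.5 = 4910.

Government cost = £4910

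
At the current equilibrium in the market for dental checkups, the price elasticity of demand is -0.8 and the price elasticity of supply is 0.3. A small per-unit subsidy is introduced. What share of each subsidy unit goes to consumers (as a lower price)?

For a small subsidy around the equilibrium, the benefit split depends on the relative slopes, which at a point are proportional to the elasticities.
Buyer share = εs/(εs + |εd|) = 0.3/(0.3 + 0.8) = 3/11; seller share = |εd|/(εs + |εd|) = 8/11.

Consumer share = 3/11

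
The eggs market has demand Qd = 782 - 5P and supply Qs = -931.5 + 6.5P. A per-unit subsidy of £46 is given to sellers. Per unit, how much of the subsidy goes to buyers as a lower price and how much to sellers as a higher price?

Buyers gain £26 per unit; sellers gain £20 per unit

Pre-subsidy: 782 - 5P = -931.5 + 6.5P gives P* = 149, Q* = 37.
With the subsidy, sellers receive Ps = Pb + 46 for each unit, where Pb is the price buyers pay.
Supply in terms of Pb becomes Qs = -931.5 + 6.5(Pb + 46) = -632.5 + 6.5Pb. Setting this equal to demand: 782 - 5Pb = -632.5 + 6.5Pb, so Pb = 123.
Sellers receive Ps = 123 + 46 = 169; Q' = 782 − 5·123 = 167.
Buyers' price falls by P* − Pb = 149 − 123 = 26; sellers' price rises by Ps − P* = 169 − 149 = 20.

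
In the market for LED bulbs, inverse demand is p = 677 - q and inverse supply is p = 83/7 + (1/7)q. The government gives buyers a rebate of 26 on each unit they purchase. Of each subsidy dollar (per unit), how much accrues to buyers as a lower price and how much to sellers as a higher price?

Buyers gain 22.75 per unit; sellers gain 3.25 per unit

Pre-subsidy: 677 - q = 83/7 + (1/7)q gives q* = 582 and p* = 95.
With the rebate, buyers effectively pay pb = ps − 26, where ps is the price sellers receive.
On the curves, pb = 677 - q and ps = 83/7 + (1/7)q; the wedge ps − pb = 26 gives 83/7 + (1/7)q − (677 - q) = 26, so q' = 604.75.
Then pb = 677 − 1·604.75 = 72.25 and ps = 83/7 + (1/7)·604.75 = 98.25.
Buyers' price falls by p* − pb = 95 − 72.25 = 22.75; sellers' price rises by ps − p* = 98.25 − 95 = 3.25.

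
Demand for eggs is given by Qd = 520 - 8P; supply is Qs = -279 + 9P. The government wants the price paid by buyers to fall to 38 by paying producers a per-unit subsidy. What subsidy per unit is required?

Required subsidy s = 17 per unit

At a buyer price of 38, quantity demanded is 520 − 8·38 = 216.
Sellers supply 216 only when they receive Ps with -279 + 9·Ps = 216, i.e. Ps = 55.
s = Ps − Pb = 55 − 38 = 17.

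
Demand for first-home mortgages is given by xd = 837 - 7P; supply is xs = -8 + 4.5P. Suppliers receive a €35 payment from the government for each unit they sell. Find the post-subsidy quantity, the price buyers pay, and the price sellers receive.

Pre-subsidy: 837 - 7P = -8 + 4.5P gives P* = 1690/23, x* = 7421/23.
With the subsidy, sellers receive Ps = Pb + 35 for each unit, where Pb is the price buyers pay.
Supply in terms of Pb becomes xs = -8 + 4.5(Pb + 35) = 149.5 + 4.5Pb. Setting this equal to demand: 837 - 7Pb = 149.5 + 4.5Pb, so Pb = 1375/23.
Sellers receive Ps = 1375/23 + 35 = 2180/23; x' = 837 − 7·(1375/23) = 9626/23.

x' = 9626/23; buyers pay 1375/23; sellers receive 2180/23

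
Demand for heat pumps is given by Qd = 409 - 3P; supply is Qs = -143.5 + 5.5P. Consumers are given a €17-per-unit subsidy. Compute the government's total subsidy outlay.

Pre-subsidy: 409 - 3P = -143.5 + 5.5P gives P* = 65, Q* = 214.
With the rebate, buyers effectively pay Pb = Ps − 17, where Ps is the price sellers receive.
Demand in terms of Ps becomes Qd = 409 − 3(Ps − 17) = 460 - 3Ps. Setting this equal to supply: 460 - 3Ps = -143.5 + 5.5Ps, so Ps = 71.
Buyers pay Pb = 71 − 17 = 54; Q' = -143.5 + 5.5·71 = 247.
Government outlay = subsidy × quantity = 17 × 247 = 4199.

Government cost = €4199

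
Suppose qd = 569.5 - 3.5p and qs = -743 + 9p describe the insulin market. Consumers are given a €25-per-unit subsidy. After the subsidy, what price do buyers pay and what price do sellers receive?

Buyers pay €87; sellers receive €112

Pre-subsidy: 569.5 - 3.5p = -743 + 9p gives p* = 105, q* = 202.
With the rebate, buyers effectively pay pb = ps − 25, where ps is the price sellers receive.
Demand in terms of ps becomes qd = 569.5 − 3.5(ps − 25) = 657 - 3.5ps. Setting this equal to supply: 657 - 3.5ps = -743 + 9ps, so ps = 112.
Buyers pay pb = 112 − 25 = 87; q' = -743 + 9·112 = 265.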